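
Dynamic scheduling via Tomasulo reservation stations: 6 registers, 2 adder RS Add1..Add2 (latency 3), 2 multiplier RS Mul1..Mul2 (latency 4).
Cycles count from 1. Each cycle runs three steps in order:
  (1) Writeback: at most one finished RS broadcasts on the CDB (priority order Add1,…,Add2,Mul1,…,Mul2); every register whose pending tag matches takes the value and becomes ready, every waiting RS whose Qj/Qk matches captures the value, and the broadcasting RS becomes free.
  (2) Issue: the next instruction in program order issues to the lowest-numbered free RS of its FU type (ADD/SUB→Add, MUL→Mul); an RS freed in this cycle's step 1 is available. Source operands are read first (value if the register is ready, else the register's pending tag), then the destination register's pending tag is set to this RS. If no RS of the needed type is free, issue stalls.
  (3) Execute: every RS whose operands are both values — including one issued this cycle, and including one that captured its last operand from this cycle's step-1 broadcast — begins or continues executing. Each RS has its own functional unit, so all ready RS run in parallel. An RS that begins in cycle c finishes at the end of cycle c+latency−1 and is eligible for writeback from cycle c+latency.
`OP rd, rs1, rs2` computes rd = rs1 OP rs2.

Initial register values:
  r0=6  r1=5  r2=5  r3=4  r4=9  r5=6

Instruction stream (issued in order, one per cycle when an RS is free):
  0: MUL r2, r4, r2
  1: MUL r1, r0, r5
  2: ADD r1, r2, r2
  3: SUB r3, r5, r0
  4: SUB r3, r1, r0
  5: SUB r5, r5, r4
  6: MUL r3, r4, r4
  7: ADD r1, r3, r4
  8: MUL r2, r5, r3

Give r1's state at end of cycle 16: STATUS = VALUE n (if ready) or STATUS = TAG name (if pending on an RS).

cycle 1: issue MUL r2<-Mul1 // r0:6,r1:5,r2:Mul1,r3:4,r4:9,r5:6
cycle 2: issue MUL r1<-Mul2 // r0:6,r1:Mul2,r2:Mul1,r3:4,r4:9,r5:6
cycle 3: issue ADD r1<-Add1 // r0:6,r1:Add1,r2:Mul1,r3:4,r4:9,r5:6
cycle 4: issue SUB r3<-Add2 // r0:6,r1:Add1,r2:Mul1,r3:Add2,r4:9,r5:6
cycle 5: CDB Mul1=45; stall // r0:6,r1:Add1,r2:45,r3:Add2,r4:9,r5:6
cycle 6: CDB Mul2=36; stall // r0:6,r1:Add1,r2:45,r3:Add2,r4:9,r5:6
cycle 7: CDB Add2=0; issue SUB r3<-Add2 // r0:6,r1:Add1,r2:45,r3:Add2,r4:9,r5:6
cycle 8: CDB Add1=90; issue SUB r5<-Add1 // r0:6,r1:90,r2:45,r3:Add2,r4:9,r5:Add1
cycle 9: issue MUL r3<-Mul1 // r0:6,r1:90,r2:45,r3:Mul1,r4:9,r5:Add1
cycle 10: stall // r0:6,r1:90,r2:45,r3:Mul1,r4:9,r5:Add1
cycle 11: CDB Add1=-3; issue ADD r1<-Add1 // r0:6,r1:Add1,r2:45,r3:Mul1,r4:9,r5:-3
cycle 12: CDB Add2=84; issue MUL r2<-Mul2 // r0:6,r1:Add1,r2:Mul2,r3:Mul1,r4:9,r5:-3
cycle 13: CDB Mul1=81 // r0:6,r1:Add1,r2:Mul2,r3:81,r4:9,r5:-3
cycle 14: - // r0:6,r1:Add1,r2:Mul2,r3:81,r4:9,r5:-3
cycle 15: - // r0:6,r1:Add1,r2:Mul2,r3:81,r4:9,r5:-3
cycle 16: CDB Add1=90 // r0:6,r1:90,r2:Mul2,r3:81,r4:9,r5:-3

STATUS = VALUE 90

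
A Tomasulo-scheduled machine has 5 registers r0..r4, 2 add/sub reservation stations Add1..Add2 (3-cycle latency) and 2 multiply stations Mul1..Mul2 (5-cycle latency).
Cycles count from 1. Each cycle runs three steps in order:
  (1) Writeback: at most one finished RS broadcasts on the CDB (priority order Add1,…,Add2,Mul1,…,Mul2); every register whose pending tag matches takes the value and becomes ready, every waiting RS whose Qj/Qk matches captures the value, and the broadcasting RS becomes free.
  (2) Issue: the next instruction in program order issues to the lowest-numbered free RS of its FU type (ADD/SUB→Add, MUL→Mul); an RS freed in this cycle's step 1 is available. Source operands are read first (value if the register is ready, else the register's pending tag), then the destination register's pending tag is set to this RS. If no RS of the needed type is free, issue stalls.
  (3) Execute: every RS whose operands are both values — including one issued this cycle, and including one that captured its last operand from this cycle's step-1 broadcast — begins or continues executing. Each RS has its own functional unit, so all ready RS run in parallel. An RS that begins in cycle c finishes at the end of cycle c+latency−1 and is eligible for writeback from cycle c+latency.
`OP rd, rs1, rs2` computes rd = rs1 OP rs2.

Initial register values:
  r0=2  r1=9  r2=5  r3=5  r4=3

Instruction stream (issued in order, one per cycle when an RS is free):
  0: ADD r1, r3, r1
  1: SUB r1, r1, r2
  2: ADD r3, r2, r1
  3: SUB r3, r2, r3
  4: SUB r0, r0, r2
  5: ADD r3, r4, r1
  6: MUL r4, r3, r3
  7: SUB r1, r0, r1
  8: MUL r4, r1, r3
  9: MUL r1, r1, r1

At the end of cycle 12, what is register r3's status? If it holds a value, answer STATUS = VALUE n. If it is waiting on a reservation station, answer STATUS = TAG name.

  c1: issue ADD r1<-Add1  regs: r0:2,r1:Add1,r2:5,r3:5,r4:3
  c2: issue SUB r1<-Add2  regs: r0:2,r1:Add2,r2:5,r3:5,r4:3
  c3: stall  regs: r0:2,r1:Add2,r2:5,r3:5,r4:3
  c4: CDB Add1=14; issue ADD r3<-Add1  regs: r0:2,r1:Add2,r2:5,r3:Add1,r4:3
  c5: stall  regs: r0:2,r1:Add2,r2:5,r3:Add1,r4:3
  c6: stall  regs: r0:2,r1:Add2,r2:5,r3:Add1,r4:3
  c7: CDB Add2=9; issue SUB r3<-Add2  regs: r0:2,r1:9,r2:5,r3:Add2,r4:3
  c8: stall  regs: r0:2,r1:9,r2:5,r3:Add2,r4:3
  c9: stall  regs: r0:2,r1:9,r2:5,r3:Add2,r4:3
  c10: CDB Add1=14; issue SUB r0<-Add1  regs: r0:Add1,r1:9,r2:5,r3:Add2,r4:3
  c11: stall  regs: r0:Add1,r1:9,r2:5,r3:Add2,r4:3
  c12: stall  regs: r0:Add1,r1:9,r2:5,r3:Add2,r4:3

STATUS = TAG Add2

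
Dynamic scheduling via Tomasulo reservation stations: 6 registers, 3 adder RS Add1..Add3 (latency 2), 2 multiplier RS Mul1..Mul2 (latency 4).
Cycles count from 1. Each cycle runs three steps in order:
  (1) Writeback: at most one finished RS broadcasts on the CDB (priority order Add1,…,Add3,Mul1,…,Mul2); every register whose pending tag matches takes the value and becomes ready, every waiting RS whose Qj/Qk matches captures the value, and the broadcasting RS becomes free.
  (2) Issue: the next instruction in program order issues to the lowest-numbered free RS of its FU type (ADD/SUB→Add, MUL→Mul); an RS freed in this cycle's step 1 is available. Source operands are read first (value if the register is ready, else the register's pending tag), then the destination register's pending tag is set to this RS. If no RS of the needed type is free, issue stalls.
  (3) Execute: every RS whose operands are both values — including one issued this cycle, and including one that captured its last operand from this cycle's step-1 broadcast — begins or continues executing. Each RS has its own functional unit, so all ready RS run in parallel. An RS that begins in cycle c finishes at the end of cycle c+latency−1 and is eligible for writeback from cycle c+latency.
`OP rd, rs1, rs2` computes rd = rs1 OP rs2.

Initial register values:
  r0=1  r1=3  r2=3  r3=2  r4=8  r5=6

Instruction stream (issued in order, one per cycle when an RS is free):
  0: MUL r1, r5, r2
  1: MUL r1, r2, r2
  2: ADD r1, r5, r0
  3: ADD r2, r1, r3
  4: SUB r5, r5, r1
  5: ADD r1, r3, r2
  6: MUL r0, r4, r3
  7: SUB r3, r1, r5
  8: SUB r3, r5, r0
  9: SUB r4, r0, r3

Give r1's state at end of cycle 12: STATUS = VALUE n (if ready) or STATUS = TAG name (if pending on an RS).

  c1: issue MUL r1<-Mul1  regs: r0:1,r1:Mul1,r2:3,r3:2,r4:8,r5:6
  c2: issue MUL r1<-Mul2  regs: r0:1,r1:Mul2,r2:3,r3:2,r4:8,r5:6
  c3: issue ADD r1<-Add1  regs: r0:1,r1:Add1,r2:3,r3:2,r4:8,r5:6
  c4: issue ADD r2<-Add2  regs: r0:1,r1:Add1,r2:Add2,r3:2,r4:8,r5:6
  c5: CDB Add1=7; issue SUB r5<-Add1  regs: r0:1,r1:7,r2:Add2,r3:2,r4:8,r5:Add1
  c6: CDB Mul1=18; issue ADD r1<-Add3  regs: r0:1,r1:Add3,r2:Add2,r3:2,r4:8,r5:Add1
  c7: CDB Add1=-1; issue MUL r0<-Mul1  regs: r0:Mul1,r1:Add3,r2:Add2,r3:2,r4:8,r5:-1
  c8: CDB Add2=9; issue SUB r3<-Add1  regs: r0:Mul1,r1:Add3,r2:9,r3:Add1,r4:8,r5:-1
  c9: CDB Mul2=9; issue SUB r3<-Add2  regs: r0:Mul1,r1:Add3,r2:9,r3:Add2,r4:8,r5:-1
  c10: CDB Add3=11; issue SUB r4<-Add3  regs: r0:Mul1,r1:11,r2:9,r3:Add2,r4:Add3,r5:-1
  c11: CDB Mul1=16  regs: r0:16,r1:11,r2:9,r3:Add2,r4:Add3,r5:-1
  c12: CDB Add1=12  regs: r0:16,r1:11,r2:9,r3:Add2,r4:Add3,r5:-1

STATUS = VALUE 11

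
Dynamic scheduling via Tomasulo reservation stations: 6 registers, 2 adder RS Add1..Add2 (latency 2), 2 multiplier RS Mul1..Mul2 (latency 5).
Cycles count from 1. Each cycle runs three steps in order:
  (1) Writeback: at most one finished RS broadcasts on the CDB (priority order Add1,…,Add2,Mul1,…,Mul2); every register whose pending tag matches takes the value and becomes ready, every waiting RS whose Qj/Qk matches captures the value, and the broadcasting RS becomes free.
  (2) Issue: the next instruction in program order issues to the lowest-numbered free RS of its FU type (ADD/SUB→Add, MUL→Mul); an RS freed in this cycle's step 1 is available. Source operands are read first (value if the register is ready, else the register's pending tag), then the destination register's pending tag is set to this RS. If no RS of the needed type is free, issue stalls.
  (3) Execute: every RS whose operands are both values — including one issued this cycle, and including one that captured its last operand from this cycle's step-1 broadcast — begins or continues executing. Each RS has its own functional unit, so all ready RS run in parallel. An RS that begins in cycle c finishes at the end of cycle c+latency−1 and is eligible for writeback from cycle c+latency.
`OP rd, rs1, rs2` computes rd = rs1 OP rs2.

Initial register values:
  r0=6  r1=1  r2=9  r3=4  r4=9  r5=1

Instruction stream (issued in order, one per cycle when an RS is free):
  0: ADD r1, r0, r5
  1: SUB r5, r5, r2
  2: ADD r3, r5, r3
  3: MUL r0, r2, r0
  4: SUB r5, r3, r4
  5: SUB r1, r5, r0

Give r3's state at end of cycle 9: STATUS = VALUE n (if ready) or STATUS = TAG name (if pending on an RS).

cycle 1: issue ADD r1<-Add1 // r0:6,r1:Add1,r2:9,r3:4,r4:9,r5:1
cycle 2: issue SUB r5<-Add2 // r0:6,r1:Add1,r2:9,r3:4,r4:9,r5:Add2
cycle 3: CDB Add1=7; issue ADD r3<-Add1 // r0:6,r1:7,r2:9,r3:Add1,r4:9,r5:Add2
cycle 4: CDB Add2=-8; issue MUL r0<-Mul1 // r0:Mul1,r1:7,r2:9,r3:Add1,r4:9,r5:-8
cycle 5: issue SUB r5<-Add2 // r0:Mul1,r1:7,r2:9,r3:Add1,r4:9,r5:Add2
cycle 6: CDB Add1=-4; issue SUB r1<-Add1 // r0:Mul1,r1:Add1,r2:9,r3:-4,r4:9,r5:Add2
cycle 7: - // r0:Mul1,r1:Add1,r2:9,r3:-4,r4:9,r5:Add2
cycle 8: CDB Add2=-13 // r0:Mul1,r1:Add1,r2:9,r3:-4,r4:9,r5:-13
cycle 9: CDB Mul1=54 // r0:54,r1:Add1,r2:9,r3:-4,r4:9,r5:-13

STATUS = VALUE -4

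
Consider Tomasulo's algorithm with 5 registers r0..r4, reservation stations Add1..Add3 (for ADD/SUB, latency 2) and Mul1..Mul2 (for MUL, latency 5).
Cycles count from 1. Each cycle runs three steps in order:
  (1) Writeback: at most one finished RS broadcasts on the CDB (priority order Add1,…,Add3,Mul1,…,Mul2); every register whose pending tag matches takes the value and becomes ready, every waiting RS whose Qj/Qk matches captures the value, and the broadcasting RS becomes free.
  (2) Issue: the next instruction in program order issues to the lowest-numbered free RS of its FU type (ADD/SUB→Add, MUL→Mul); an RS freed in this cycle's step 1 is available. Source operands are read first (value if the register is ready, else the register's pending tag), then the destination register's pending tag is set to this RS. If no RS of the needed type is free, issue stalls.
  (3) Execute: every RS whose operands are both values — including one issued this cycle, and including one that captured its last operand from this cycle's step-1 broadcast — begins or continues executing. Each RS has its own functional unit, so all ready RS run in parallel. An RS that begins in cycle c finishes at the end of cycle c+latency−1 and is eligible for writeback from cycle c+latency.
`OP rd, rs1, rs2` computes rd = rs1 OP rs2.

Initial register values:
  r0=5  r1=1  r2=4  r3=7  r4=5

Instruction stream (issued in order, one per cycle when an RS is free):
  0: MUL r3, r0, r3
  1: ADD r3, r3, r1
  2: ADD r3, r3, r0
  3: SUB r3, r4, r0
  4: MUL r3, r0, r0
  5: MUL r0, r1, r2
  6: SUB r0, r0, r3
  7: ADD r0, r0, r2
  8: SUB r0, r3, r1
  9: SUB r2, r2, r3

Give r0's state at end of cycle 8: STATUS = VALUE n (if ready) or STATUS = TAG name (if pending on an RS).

STATUS = TAG Add3

  c1: issue MUL r3<-Mul1  regs: r0:5,r1:1,r2:4,r3:Mul1,r4:5
  c2: issue ADD r3<-Add1  regs: r0:5,r1:1,r2:4,r3:Add1,r4:5
  c3: issue ADD r3<-Add2  regs: r0:5,r1:1,r2:4,r3:Add2,r4:5
  c4: issue SUB r3<-Add3  regs: r0:5,r1:1,r2:4,r3:Add3,r4:5
  c5: issue MUL r3<-Mul2  regs: r0:5,r1:1,r2:4,r3:Mul2,r4:5
  c6: CDB Add3=0; stall  regs: r0:5,r1:1,r2:4,r3:Mul2,r4:5
  c7: CDB Mul1=35; issue MUL r0<-Mul1  regs: r0:Mul1,r1:1,r2:4,r3:Mul2,r4:5
  c8: issue SUB r0<-Add3  regs: r0:Add3,r1:1,r2:4,r3:Mul2,r4:5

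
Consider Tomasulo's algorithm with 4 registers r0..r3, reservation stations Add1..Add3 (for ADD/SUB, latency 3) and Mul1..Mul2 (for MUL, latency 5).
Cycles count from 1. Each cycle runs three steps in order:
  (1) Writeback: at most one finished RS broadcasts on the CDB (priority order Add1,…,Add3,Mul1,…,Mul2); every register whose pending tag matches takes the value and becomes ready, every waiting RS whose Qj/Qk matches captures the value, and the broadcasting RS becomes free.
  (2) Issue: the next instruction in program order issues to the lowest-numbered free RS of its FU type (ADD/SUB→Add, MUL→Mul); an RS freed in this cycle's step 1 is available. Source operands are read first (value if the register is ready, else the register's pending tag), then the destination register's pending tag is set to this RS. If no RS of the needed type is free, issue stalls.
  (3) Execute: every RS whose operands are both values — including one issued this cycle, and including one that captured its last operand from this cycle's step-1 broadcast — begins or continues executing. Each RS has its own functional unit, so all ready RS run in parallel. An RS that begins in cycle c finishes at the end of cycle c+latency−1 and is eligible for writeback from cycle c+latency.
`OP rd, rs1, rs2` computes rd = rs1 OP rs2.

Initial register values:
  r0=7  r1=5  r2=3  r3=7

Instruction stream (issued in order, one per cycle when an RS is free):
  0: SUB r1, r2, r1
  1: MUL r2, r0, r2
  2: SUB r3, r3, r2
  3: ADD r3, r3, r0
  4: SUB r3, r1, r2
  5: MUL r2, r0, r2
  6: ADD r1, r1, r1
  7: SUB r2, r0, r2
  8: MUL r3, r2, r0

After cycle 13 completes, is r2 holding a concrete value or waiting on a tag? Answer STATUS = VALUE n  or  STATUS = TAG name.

STATUS = TAG Add3

  c1: issue SUB r1<-Add1  regs: r0:7,r1:Add1,r2:3,r3:7
  c2: issue MUL r2<-Mul1  regs: r0:7,r1:Add1,r2:Mul1,r3:7
  c3: issue SUB r3<-Add2  regs: r0:7,r1:Add1,r2:Mul1,r3:Add2
  c4: CDB Add1=-2; issue ADD r3<-Add1  regs: r0:7,r1:-2,r2:Mul1,r3:Add1
  c5: issue SUB r3<-Add3  regs: r0:7,r1:-2,r2:Mul1,r3:Add3
  c6: issue MUL r2<-Mul2  regs: r0:7,r1:-2,r2:Mul2,r3:Add3
  c7: CDB Mul1=21; stall  regs: r0:7,r1:-2,r2:Mul2,r3:Add3
  c8: stall  regs: r0:7,r1:-2,r2:Mul2,r3:Add3
  c9: stall  regs: r0:7,r1:-2,r2:Mul2,r3:Add3
  c10: CDB Add2=-14; issue ADD r1<-Add2  regs: r0:7,r1:Add2,r2:Mul2,r3:Add3
  c11: CDB Add3=-23; issue SUB r2<-Add3  regs: r0:7,r1:Add2,r2:Add3,r3:-23
  c12: CDB Mul2=147; issue MUL r3<-Mul1  regs: r0:7,r1:Add2,r2:Add3,r3:Mul1
  c13: CDB Add1=-7  regs: r0:7,r1:Add2,r2:Add3,r3:Mul1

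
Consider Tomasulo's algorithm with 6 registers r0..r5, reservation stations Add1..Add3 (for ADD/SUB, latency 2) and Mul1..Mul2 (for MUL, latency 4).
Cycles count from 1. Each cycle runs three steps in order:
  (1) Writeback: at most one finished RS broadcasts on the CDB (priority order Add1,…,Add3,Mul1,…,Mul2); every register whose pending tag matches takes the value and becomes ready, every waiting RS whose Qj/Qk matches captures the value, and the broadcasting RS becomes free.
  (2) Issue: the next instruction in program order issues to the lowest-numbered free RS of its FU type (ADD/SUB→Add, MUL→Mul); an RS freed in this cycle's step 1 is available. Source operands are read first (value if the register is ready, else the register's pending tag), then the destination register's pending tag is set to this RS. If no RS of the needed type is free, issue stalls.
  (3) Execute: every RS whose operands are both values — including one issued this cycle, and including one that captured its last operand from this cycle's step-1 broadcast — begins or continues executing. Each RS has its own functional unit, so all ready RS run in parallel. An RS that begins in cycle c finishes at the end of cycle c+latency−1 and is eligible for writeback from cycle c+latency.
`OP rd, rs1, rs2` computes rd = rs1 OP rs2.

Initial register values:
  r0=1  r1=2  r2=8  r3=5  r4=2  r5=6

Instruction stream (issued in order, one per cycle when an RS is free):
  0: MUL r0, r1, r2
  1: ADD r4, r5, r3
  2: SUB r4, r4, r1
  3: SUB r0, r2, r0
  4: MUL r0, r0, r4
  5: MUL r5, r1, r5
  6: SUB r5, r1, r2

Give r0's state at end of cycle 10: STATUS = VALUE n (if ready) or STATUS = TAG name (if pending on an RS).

STATUS = TAG Mul1

cycle 1: issue MUL r0<-Mul1 // r0:Mul1,r1:2,r2:8,r3:5,r4:2,r5:6
cycle 2: issue ADD r4<-Add1 // r0:Mul1,r1:2,r2:8,r3:5,r4:Add1,r5:6
cycle 3: issue SUB r4<-Add2 // r0:Mul1,r1:2,r2:8,r3:5,r4:Add2,r5:6
cycle 4: CDB Add1=11; issue SUB r0<-Add1 // r0:Add1,r1:2,r2:8,r3:5,r4:Add2,r5:6
cycle 5: CDB Mul1=16; issue MUL r0<-Mul1 // r0:Mul1,r1:2,r2:8,r3:5,r4:Add2,r5:6
cycle 6: CDB Add2=9; issue MUL r5<-Mul2 // r0:Mul1,r1:2,r2:8,r3:5,r4:9,r5:Mul2
cycle 7: CDB Add1=-8; issue SUB r5<-Add1 // r0:Mul1,r1:2,r2:8,r3:5,r4:9,r5:Add1
cycle 8: - // r0:Mul1,r1:2,r2:8,r3:5,r4:9,r5:Add1
cycle 9: CDB Add1=-6 // r0:Mul1,r1:2,r2:8,r3:5,r4:9,r5:-6
cycle 10: CDB Mul2=12 // r0:Mul1,r1:2,r2:8,r3:5,r4:9,r5:-6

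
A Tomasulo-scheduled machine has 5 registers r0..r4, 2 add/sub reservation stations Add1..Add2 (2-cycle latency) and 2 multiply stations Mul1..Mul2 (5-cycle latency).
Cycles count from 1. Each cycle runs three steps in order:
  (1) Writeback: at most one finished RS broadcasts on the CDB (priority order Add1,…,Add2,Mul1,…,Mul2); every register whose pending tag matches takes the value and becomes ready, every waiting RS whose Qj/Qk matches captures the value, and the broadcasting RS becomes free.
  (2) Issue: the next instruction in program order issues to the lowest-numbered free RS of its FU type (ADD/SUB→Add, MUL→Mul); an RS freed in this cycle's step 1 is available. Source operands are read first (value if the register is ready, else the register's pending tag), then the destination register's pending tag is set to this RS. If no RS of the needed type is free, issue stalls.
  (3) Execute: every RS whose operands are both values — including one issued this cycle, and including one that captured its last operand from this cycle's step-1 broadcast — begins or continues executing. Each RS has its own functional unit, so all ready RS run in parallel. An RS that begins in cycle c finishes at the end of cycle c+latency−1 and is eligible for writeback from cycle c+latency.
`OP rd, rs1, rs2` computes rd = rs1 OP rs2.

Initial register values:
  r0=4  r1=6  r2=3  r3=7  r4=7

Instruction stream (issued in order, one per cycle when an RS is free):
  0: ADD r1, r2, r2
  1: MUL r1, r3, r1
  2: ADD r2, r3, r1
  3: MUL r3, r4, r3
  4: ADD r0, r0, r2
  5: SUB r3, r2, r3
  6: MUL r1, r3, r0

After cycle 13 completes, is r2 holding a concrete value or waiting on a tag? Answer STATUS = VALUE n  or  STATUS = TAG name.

STATUS = VALUE 49

c1: issue ADD r1<-Add1 | r0:4,r1:Add1,r2:3,r3:7,r4:7
c2: issue MUL r1<-Mul1 | r0:4,r1:Mul1,r2:3,r3:7,r4:7
c3: CDB Add1=6; issue ADD r2<-Add1 | r0:4,r1:Mul1,r2:Add1,r3:7,r4:7
c4: issue MUL r3<-Mul2 | r0:4,r1:Mul1,r2:Add1,r3:Mul2,r4:7
c5: issue ADD r0<-Add2 | r0:Add2,r1:Mul1,r2:Add1,r3:Mul2,r4:7
c6: stall | r0:Add2,r1:Mul1,r2:Add1,r3:Mul2,r4:7
c7: stall | r0:Add2,r1:Mul1,r2:Add1,r3:Mul2,r4:7
c8: CDB Mul1=42; stall | r0:Add2,r1:42,r2:Add1,r3:Mul2,r4:7
c9: CDB Mul2=49; stall | r0:Add2,r1:42,r2:Add1,r3:49,r4:7
c10: CDB Add1=49; issue SUB r3<-Add1 | r0:Add2,r1:42,r2:49,r3:Add1,r4:7
c11: issue MUL r1<-Mul1 | r0:Add2,r1:Mul1,r2:49,r3:Add1,r4:7
c12: CDB Add1=0 | r0:Add2,r1:Mul1,r2:49,r3:0,r4:7
c13: CDB Add2=53 | r0:53,r1:Mul1,r2:49,r3:0,r4:7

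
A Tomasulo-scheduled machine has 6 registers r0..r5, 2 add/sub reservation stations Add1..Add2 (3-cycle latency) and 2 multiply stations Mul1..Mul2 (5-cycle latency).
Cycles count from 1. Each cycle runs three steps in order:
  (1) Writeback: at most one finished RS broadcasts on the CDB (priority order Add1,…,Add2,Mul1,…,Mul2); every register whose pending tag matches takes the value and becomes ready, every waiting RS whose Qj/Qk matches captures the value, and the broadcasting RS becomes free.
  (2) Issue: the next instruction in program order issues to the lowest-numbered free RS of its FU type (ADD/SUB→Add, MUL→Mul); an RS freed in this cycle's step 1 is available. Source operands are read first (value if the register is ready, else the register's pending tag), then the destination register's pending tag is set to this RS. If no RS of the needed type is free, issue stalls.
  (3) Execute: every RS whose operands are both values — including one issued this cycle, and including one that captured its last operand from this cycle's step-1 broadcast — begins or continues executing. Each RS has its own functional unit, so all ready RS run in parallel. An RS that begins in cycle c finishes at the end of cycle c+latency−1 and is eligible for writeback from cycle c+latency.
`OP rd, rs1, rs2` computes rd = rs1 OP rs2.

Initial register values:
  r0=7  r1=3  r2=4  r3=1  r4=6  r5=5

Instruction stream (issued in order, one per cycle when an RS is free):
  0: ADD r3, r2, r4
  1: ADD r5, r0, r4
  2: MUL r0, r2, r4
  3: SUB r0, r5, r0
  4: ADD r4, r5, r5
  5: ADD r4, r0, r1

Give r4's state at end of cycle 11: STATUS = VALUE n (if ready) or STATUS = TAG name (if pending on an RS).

c1: issue ADD r3<-Add1 | r0:7,r1:3,r2:4,r3:Add1,r4:6,r5:5
c2: issue ADD r5<-Add2 | r0:7,r1:3,r2:4,r3:Add1,r4:6,r5:Add2
c3: issue MUL r0<-Mul1 | r0:Mul1,r1:3,r2:4,r3:Add1,r4:6,r5:Add2
c4: CDB Add1=10; issue SUB r0<-Add1 | r0:Add1,r1:3,r2:4,r3:10,r4:6,r5:Add2
c5: CDB Add2=13; issue ADD r4<-Add2 | r0:Add1,r1:3,r2:4,r3:10,r4:Add2,r5:13
c6: stall | r0:Add1,r1:3,r2:4,r3:10,r4:Add2,r5:13
c7: stall | r0:Add1,r1:3,r2:4,r3:10,r4:Add2,r5:13
c8: CDB Add2=26; issue ADD r4<-Add2 | r0:Add1,r1:3,r2:4,r3:10,r4:Add2,r5:13
c9: CDB Mul1=24 | r0:Add1,r1:3,r2:4,r3:10,r4:Add2,r5:13
c10: - | r0:Add1,r1:3,r2:4,r3:10,r4:Add2,r5:13
c11: - | r0:Add1,r1:3,r2:4,r3:10,r4:Add2,r5:13

STATUS = TAG Add2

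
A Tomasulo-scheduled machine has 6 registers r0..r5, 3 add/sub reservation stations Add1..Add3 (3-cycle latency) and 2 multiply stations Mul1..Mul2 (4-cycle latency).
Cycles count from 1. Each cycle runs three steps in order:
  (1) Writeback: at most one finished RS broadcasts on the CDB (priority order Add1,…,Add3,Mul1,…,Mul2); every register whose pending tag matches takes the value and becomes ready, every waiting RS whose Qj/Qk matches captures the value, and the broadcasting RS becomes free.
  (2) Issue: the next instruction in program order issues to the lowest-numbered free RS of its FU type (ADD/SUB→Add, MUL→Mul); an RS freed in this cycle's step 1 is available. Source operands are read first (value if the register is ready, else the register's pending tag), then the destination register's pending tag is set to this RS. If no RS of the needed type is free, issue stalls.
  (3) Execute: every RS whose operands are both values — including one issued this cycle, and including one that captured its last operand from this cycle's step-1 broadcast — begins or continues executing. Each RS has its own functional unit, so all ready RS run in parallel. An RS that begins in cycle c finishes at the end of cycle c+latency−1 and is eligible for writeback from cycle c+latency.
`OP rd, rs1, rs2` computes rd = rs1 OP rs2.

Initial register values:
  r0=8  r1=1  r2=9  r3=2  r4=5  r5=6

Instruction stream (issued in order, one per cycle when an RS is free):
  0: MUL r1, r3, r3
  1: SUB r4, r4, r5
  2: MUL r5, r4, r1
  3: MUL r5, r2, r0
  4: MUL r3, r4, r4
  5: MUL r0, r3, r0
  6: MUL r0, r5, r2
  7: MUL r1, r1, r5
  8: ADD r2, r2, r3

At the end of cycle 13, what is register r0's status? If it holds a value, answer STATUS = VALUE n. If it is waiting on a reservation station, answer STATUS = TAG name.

c1: issue MUL r1<-Mul1 | r0:8,r1:Mul1,r2:9,r3:2,r4:5,r5:6
c2: issue SUB r4<-Add1 | r0:8,r1:Mul1,r2:9,r3:2,r4:Add1,r5:6
c3: issue MUL r5<-Mul2 | r0:8,r1:Mul1,r2:9,r3:2,r4:Add1,r5:Mul2
c4: stall | r0:8,r1:Mul1,r2:9,r3:2,r4:Add1,r5:Mul2
c5: CDB Add1=-1; stall | r0:8,r1:Mul1,r2:9,r3:2,r4:-1,r5:Mul2
c6: CDB Mul1=4; issue MUL r5<-Mul1 | r0:8,r1:4,r2:9,r3:2,r4:-1,r5:Mul1
c7: stall | r0:8,r1:4,r2:9,r3:2,r4:-1,r5:Mul1
c8: stall | r0:8,r1:4,r2:9,r3:2,r4:-1,r5:Mul1
c9: stall | r0:8,r1:4,r2:9,r3:2,r4:-1,r5:Mul1
c10: CDB Mul1=72; issue MUL r3<-Mul1 | r0:8,r1:4,r2:9,r3:Mul1,r4:-1,r5:72
c11: CDB Mul2=-4; issue MUL r0<-Mul2 | r0:Mul2,r1:4,r2:9,r3:Mul1,r4:-1,r5:72
c12: stall | r0:Mul2,r1:4,r2:9,r3:Mul1,r4:-1,r5:72
c13: stall | r0:Mul2,r1:4,r2:9,r3:Mul1,r4:-1,r5:72

STATUS = TAG Mul2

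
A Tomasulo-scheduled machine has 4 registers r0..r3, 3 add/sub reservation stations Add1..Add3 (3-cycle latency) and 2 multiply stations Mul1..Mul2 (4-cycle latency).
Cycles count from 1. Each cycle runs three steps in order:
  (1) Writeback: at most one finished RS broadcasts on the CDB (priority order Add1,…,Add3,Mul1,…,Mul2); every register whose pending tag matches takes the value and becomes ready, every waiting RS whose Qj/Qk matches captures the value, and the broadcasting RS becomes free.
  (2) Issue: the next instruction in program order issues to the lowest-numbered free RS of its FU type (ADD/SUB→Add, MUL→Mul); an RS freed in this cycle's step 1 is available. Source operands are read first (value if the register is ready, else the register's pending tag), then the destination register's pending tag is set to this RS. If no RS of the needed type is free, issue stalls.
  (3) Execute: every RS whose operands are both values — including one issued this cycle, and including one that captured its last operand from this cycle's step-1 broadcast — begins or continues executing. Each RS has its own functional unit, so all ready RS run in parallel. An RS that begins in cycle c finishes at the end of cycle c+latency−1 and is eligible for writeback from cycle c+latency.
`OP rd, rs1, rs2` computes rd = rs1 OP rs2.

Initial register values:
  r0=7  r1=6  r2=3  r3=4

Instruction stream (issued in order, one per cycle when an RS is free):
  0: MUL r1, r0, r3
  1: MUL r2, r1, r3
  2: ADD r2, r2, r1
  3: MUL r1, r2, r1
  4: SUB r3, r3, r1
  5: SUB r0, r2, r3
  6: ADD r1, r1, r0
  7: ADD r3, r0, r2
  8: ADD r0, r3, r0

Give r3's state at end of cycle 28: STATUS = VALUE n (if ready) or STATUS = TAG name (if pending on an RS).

cycle 1: issue MUL r1<-Mul1 // r0:7,r1:Mul1,r2:3,r3:4
cycle 2: issue MUL r2<-Mul2 // r0:7,r1:Mul1,r2:Mul2,r3:4
cycle 3: issue ADD r2<-Add1 // r0:7,r1:Mul1,r2:Add1,r3:4
cycle 4: stall // r0:7,r1:Mul1,r2:Add1,r3:4
cycle 5: CDB Mul1=28; issue MUL r1<-Mul1 // r0:7,r1:Mul1,r2:Add1,r3:4
cycle 6: issue SUB r3<-Add2 // r0:7,r1:Mul1,r2:Add1,r3:Add2
cycle 7: issue SUB r0<-Add3 // r0:Add3,r1:Mul1,r2:Add1,r3:Add2
cycle 8: stall // r0:Add3,r1:Mul1,r2:Add1,r3:Add2
cycle 9: CDB Mul2=112; stall // r0:Add3,r1:Mul1,r2:Add1,r3:Add2
cycle 10: stall // r0:Add3,r1:Mul1,r2:Add1,r3:Add2
cycle 11: stall // r0:Add3,r1:Mul1,r2:Add1,r3:Add2
cycle 12: CDB Add1=140; issue ADD r1<-Add1 // r0:Add3,r1:Add1,r2:140,r3:Add2
cycle 13: stall // r0:Add3,r1:Add1,r2:140,r3:Add2
cycle 14: stall // r0:Add3,r1:Add1,r2:140,r3:Add2
cycle 15: stall // r0:Add3,r1:Add1,r2:140,r3:Add2
cycle 16: CDB Mul1=3920; stall // r0:Add3,r1:Add1,r2:140,r3:Add2
cycle 17: stall // r0:Add3,r1:Add1,r2:140,r3:Add2
cycle 18: stall // r0:Add3,r1:Add1,r2:140,r3:Add2
cycle 19: CDB Add2=-3916; issue ADD r3<-Add2 // r0:Add3,r1:Add1,r2:140,r3:Add2
cycle 20: stall // r0:Add3,r1:Add1,r2:140,r3:Add2
cycle 21: stall // r0:Add3,r1:Add1,r2:140,r3:Add2
cycle 22: CDB Add3=4056; issue ADD r0<-Add3 // r0:Add3,r1:Add1,r2:140,r3:Add2
cycle 23: - // r0:Add3,r1:Add1,r2:140,r3:Add2
cycle 24: - // r0:Add3,r1:Add1,r2:140,r3:Add2
cycle 25: CDB Add1=7976 // r0:Add3,r1:7976,r2:140,r3:Add2
cycle 26: CDB Add2=4196 // r0:Add3,r1:7976,r2:140,r3:4196
cycle 27: - // r0:Add3,r1:7976,r2:140,r3:4196
cycle 28: - // r0:Add3,r1:7976,r2:140,r3:4196

STATUS = VALUE 4196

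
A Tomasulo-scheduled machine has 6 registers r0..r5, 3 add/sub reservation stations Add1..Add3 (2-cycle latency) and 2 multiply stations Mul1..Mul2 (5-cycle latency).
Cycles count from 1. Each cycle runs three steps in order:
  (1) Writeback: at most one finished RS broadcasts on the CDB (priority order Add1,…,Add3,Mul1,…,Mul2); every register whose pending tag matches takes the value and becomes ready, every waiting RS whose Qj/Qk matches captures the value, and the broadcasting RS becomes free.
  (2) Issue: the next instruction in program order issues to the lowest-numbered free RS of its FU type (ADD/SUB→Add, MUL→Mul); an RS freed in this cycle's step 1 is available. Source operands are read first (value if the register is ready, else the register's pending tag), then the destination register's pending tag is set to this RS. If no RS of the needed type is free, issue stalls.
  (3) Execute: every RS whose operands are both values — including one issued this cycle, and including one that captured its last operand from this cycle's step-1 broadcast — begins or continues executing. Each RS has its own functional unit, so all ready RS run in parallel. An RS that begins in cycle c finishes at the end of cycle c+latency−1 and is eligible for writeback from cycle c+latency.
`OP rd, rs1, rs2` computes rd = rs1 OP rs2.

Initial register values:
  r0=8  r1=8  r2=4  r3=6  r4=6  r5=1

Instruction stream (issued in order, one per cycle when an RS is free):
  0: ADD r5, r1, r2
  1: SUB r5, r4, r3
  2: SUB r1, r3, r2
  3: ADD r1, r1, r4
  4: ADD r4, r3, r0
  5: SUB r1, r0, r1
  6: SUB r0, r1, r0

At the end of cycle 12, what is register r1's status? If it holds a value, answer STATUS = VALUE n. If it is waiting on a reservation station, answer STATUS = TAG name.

STATUS = VALUE 0

  c1: issue ADD r5<-Add1  regs: r0:8,r1:8,r2:4,r3:6,r4:6,r5:Add1
  c2: issue SUB r5<-Add2  regs: r0:8,r1:8,r2:4,r3:6,r4:6,r5:Add2
  c3: CDB Add1=12; issue SUB r1<-Add1  regs: r0:8,r1:Add1,r2:4,r3:6,r4:6,r5:Add2
  c4: CDB Add2=0; issue ADD r1<-Add2  regs: r0:8,r1:Add2,r2:4,r3:6,r4:6,r5:0
  c5: CDB Add1=2; issue ADD r4<-Add1  regs: r0:8,r1:Add2,r2:4,r3:6,r4:Add1,r5:0
  c6: issue SUB r1<-Add3  regs: r0:8,r1:Add3,r2:4,r3:6,r4:Add1,r5:0
  c7: CDB Add1=14; issue SUB r0<-Add1  regs: r0:Add1,r1:Add3,r2:4,r3:6,r4:14,r5:0
  c8: CDB Add2=8  regs: r0:Add1,r1:Add3,r2:4,r3:6,r4:14,r5:0
  c9: -  regs: r0:Add1,r1:Add3,r2:4,r3:6,r4:14,r5:0
  c10: CDB Add3=0  regs: r0:Add1,r1:0,r2:4,r3:6,r4:14,r5:0
  c11: -  regs: r0:Add1,r1:0,r2:4,r3:6,r4:14,r5:0
  c12: CDB Add1=-8  regs: r0:-8,r1:0,r2:4,r3:6,r4:14,r5:0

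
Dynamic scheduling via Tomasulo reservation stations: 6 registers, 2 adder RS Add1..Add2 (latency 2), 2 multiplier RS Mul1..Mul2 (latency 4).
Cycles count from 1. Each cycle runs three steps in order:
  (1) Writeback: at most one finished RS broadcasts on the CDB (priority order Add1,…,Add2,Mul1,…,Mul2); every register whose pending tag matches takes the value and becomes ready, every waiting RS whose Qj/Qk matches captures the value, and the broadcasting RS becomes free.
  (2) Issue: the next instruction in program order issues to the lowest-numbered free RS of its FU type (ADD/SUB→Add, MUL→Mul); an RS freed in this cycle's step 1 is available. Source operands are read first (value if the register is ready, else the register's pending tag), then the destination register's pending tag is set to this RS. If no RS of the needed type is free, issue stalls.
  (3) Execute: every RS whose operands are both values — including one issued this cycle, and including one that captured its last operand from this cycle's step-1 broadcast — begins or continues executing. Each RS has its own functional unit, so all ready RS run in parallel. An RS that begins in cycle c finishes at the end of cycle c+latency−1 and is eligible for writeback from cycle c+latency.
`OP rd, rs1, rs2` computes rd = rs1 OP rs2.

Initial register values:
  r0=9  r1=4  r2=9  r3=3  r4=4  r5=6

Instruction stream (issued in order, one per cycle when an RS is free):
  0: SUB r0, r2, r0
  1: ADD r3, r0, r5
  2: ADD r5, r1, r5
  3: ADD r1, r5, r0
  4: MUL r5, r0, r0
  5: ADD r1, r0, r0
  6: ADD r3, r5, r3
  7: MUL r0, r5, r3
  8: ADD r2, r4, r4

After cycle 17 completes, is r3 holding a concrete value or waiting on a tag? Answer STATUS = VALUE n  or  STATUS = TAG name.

cycle 1: issue SUB r0<-Add1 // r0:Add1,r1:4,r2:9,r3:3,r4:4,r5:6
cycle 2: issue ADD r3<-Add2 // r0:Add1,r1:4,r2:9,r3:Add2,r4:4,r5:6
cycle 3: CDB Add1=0; issue ADD r5<-Add1 // r0:0,r1:4,r2:9,r3:Add2,r4:4,r5:Add1
cycle 4: stall // r0:0,r1:4,r2:9,r3:Add2,r4:4,r5:Add1
cycle 5: CDB Add1=10; issue ADD r1<-Add1 // r0:0,r1:Add1,r2:9,r3:Add2,r4:4,r5:10
cycle 6: CDB Add2=6; issue MUL r5<-Mul1 // r0:0,r1:Add1,r2:9,r3:6,r4:4,r5:Mul1
cycle 7: CDB Add1=10; issue ADD r1<-Add1 // r0:0,r1:Add1,r2:9,r3:6,r4:4,r5:Mul1
cycle 8: issue ADD r3<-Add2 // r0:0,r1:Add1,r2:9,r3:Add2,r4:4,r5:Mul1
cycle 9: CDB Add1=0; issue MUL r0<-Mul2 // r0:Mul2,r1:0,r2:9,r3:Add2,r4:4,r5:Mul1
cycle 10: CDB Mul1=0; issue ADD r2<-Add1 // r0:Mul2,r1:0,r2:Add1,r3:Add2,r4:4,r5:0
cycle 11: - // r0:Mul2,r1:0,r2:Add1,r3:Add2,r4:4,r5:0
cycle 12: CDB Add1=8 // r0:Mul2,r1:0,r2:8,r3:Add2,r4:4,r5:0
cycle 13: CDB Add2=6 // r0:Mul2,r1:0,r2:8,r3:6,r4:4,r5:0
cycle 14: - // r0:Mul2,r1:0,r2:8,r3:6,r4:4,r5:0
cycle 15: - // r0:Mul2,r1:0,r2:8,r3:6,r4:4,r5:0
cycle 16: - // r0:Mul2,r1:0,r2:8,r3:6,r4:4,r5:0
cycle 17: CDB Mul2=0 // r0:0,r1:0,r2:8,r3:6,r4:4,r5:0

STATUS = VALUE 6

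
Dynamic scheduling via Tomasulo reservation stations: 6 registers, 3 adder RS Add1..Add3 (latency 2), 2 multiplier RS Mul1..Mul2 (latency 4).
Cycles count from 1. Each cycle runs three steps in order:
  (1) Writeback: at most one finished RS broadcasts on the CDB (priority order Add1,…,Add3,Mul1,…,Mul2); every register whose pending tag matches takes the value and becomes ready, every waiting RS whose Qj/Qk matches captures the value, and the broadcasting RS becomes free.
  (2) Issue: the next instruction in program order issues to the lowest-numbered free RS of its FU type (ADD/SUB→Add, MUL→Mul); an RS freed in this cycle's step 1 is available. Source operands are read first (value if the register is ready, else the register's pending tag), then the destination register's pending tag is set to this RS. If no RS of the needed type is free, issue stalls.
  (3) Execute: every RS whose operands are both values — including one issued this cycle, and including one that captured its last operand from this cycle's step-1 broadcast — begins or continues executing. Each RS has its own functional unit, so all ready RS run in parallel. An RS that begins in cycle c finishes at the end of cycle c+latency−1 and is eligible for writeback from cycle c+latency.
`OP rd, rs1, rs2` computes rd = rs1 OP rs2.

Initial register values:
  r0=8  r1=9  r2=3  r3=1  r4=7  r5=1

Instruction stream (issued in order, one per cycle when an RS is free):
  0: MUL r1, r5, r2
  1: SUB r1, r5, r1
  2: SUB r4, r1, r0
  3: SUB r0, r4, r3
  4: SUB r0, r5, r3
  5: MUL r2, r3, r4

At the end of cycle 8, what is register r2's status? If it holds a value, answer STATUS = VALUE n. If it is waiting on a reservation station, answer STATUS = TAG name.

c1: issue MUL r1<-Mul1 | r0:8,r1:Mul1,r2:3,r3:1,r4:7,r5:1
c2: issue SUB r1<-Add1 | r0:8,r1:Add1,r2:3,r3:1,r4:7,r5:1
c3: issue SUB r4<-Add2 | r0:8,r1:Add1,r2:3,r3:1,r4:Add2,r5:1
c4: issue SUB r0<-Add3 | r0:Add3,r1:Add1,r2:3,r3:1,r4:Add2,r5:1
c5: CDB Mul1=3; stall | r0:Add3,r1:Add1,r2:3,r3:1,r4:Add2,r5:1
c6: stall | r0:Add3,r1:Add1,r2:3,r3:1,r4:Add2,r5:1
c7: CDB Add1=-2; issue SUB r0<-Add1 | r0:Add1,r1:-2,r2:3,r3:1,r4:Add2,r5:1
c8: issue MUL r2<-Mul1 | r0:Add1,r1:-2,r2:Mul1,r3:1,r4:Add2,r5:1

STATUS = TAG Mul1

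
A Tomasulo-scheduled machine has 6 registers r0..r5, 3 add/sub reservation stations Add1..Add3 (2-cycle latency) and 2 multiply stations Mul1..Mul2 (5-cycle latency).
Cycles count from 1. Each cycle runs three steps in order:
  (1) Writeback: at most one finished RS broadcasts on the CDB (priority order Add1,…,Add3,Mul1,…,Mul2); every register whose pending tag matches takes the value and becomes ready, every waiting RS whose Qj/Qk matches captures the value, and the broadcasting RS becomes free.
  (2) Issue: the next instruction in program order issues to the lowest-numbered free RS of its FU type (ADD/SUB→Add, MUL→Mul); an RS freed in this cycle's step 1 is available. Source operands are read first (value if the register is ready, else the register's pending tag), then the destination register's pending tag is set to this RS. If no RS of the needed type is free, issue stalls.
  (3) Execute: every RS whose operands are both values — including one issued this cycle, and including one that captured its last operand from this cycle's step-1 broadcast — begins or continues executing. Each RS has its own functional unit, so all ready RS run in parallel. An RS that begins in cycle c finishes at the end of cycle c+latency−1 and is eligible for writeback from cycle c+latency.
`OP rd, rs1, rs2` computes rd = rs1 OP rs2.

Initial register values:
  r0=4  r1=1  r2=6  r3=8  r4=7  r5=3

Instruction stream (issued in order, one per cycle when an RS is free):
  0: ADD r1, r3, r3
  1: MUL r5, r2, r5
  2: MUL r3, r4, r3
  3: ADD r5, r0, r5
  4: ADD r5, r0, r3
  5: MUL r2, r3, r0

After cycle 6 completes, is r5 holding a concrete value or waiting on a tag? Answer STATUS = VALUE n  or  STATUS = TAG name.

STATUS = TAG Add2

cycle 1: issue ADD r1<-Add1 // r0:4,r1:Add1,r2:6,r3:8,r4:7,r5:3
cycle 2: issue MUL r5<-Mul1 // r0:4,r1:Add1,r2:6,r3:8,r4:7,r5:Mul1
cycle 3: CDB Add1=16; issue MUL r3<-Mul2 // r0:4,r1:16,r2:6,r3:Mul2,r4:7,r5:Mul1
cycle 4: issue ADD r5<-Add1 // r0:4,r1:16,r2:6,r3:Mul2,r4:7,r5:Add1
cycle 5: issue ADD r5<-Add2 // r0:4,r1:16,r2:6,r3:Mul2,r4:7,r5:Add2
cycle 6: stall // r0:4,r1:16,r2:6,r3:Mul2,r4:7,r5:Add2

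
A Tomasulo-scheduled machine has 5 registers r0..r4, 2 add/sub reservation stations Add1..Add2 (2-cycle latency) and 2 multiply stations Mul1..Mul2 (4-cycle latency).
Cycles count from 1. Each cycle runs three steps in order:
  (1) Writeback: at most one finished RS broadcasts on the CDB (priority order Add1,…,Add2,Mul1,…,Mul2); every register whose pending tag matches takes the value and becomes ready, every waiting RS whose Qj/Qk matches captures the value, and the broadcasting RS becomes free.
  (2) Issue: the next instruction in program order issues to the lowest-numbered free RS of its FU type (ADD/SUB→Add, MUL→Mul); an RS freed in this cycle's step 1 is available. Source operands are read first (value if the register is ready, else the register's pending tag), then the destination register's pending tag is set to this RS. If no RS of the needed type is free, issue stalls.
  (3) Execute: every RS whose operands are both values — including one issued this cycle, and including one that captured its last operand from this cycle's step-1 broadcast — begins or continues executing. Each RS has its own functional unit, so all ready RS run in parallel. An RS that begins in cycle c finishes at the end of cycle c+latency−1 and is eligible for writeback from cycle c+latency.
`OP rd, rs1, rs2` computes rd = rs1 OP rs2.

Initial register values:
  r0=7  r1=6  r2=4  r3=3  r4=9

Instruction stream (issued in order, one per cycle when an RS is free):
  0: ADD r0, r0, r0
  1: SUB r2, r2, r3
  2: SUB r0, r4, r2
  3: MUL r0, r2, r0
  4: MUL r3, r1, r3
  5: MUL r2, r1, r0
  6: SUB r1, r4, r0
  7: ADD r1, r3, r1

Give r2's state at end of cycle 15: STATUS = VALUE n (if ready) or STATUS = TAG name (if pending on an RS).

STATUS = VALUE 48

cycle 1: issue ADD r0<-Add1 // r0:Add1,r1:6,r2:4,r3:3,r4:9
cycle 2: issue SUB r2<-Add2 // r0:Add1,r1:6,r2:Add2,r3:3,r4:9
cycle 3: CDB Add1=14; issue SUB r0<-Add1 // r0:Add1,r1:6,r2:Add2,r3:3,r4:9
cycle 4: CDB Add2=1; issue MUL r0<-Mul1 // r0:Mul1,r1:6,r2:1,r3:3,r4:9
cycle 5: issue MUL r3<-Mul2 // r0:Mul1,r1:6,r2:1,r3:Mul2,r4:9
cycle 6: CDB Add1=8; stall // r0:Mul1,r1:6,r2:1,r3:Mul2,r4:9
cycle 7: stall // r0:Mul1,r1:6,r2:1,r3:Mul2,r4:9
cycle 8: stall // r0:Mul1,r1:6,r2:1,r3:Mul2,r4:9
cycle 9: CDB Mul2=18; issue MUL r2<-Mul2 // r0:Mul1,r1:6,r2:Mul2,r3:18,r4:9
cycle 10: CDB Mul1=8; issue SUB r1<-Add1 // r0:8,r1:Add1,r2:Mul2,r3:18,r4:9
cycle 11: issue ADD r1<-Add2 // r0:8,r1:Add2,r2:Mul2,r3:18,r4:9
cycle 12: CDB Add1=1 // r0:8,r1:Add2,r2:Mul2,r3:18,r4:9
cycle 13: - // r0:8,r1:Add2,r2:Mul2,r3:18,r4:9
cycle 14: CDB Add2=19 // r0:8,r1:19,r2:Mul2,r3:18,r4:9
cycle 15: CDB Mul2=48 // r0:8,r1:19,r2:48,r3:18,r4:9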